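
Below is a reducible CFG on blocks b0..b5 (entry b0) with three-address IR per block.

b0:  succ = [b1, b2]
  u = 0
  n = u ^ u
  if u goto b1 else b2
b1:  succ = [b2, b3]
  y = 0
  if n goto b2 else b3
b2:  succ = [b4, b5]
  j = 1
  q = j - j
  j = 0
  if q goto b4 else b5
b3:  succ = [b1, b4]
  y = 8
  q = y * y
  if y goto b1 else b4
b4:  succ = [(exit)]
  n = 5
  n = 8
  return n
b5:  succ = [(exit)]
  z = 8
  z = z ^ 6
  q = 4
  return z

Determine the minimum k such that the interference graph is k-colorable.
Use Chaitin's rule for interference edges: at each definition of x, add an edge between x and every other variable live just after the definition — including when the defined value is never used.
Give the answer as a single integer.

Block summaries:
  b0: {n,u} / ∅
  b1: {y} / {n}
  b2: {j,q} / ∅
  b3: {q,y} / ∅
  b4: {n} / ∅
  b5: {q,z} / ∅

Live sets:
  b0 li=∅ lo={n}
  b1 li={n} lo={n}
  b2 li=∅ lo=∅
  b3 li={n} lo={n}
  b4 li=∅ lo=∅
  b5 li=∅ lo=∅

Interference:
  j — {q}
  n — {q,u,y}
  q — {j,n,y,z}
  u — {n}
  y — {n,q}
  z — {q}

Chromatic number:
  {n,q,y} pairwise interfere (3-clique) ⇒ χ ≥ 3
  assign j→c1 n→c1 q→c0 u→c0 y→c2 z→c1 — no edge inside a register ⇒ χ ≤ 3
  χ = 3

Answer: 3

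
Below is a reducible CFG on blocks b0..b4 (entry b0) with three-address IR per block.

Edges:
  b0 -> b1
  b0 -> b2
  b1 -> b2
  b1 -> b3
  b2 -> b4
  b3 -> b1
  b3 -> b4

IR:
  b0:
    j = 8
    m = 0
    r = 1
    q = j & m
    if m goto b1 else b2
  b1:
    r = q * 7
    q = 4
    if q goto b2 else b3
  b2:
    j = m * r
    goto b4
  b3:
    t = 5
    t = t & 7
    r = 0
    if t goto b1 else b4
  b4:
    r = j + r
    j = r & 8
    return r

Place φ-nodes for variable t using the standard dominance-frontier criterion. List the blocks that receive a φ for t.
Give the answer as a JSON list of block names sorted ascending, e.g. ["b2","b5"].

Answer: ["b1", "b2", "b4"]

Working:
idom tree: b1←b0 b2←b0 b3←b1 b4←b0
Join-block Dom:
  b1: preds {b0,b3}: {b0} ∩ {b0,b1,b3} = {b0}; idom=b0
  b2: preds {b0,b1}: {b0} ∩ {b0,b1} = {b0}; idom=b0
  b4: preds {b2,b3}: {b0,b2} ∩ {b0,b1,b3} = {b0}; idom=b0

DF walk-up:
  b1←b0: walk · to b0
  b1←b3: walk b3→b1 to b0
  b2←b0: walk · to b0
  b2←b1: walk b1 to b0
  b4←b2: walk b2 to b0
  b4←b3: walk b3→b1 to b0
  b0: DF=∅
  b1: DF={b1,b2,b4}
  b2: DF={b4}
  b3: DF={b1,b4}
  b4: DF=∅

φ for t: defs {b3}
  DF⁺ = {b1,b2,b4}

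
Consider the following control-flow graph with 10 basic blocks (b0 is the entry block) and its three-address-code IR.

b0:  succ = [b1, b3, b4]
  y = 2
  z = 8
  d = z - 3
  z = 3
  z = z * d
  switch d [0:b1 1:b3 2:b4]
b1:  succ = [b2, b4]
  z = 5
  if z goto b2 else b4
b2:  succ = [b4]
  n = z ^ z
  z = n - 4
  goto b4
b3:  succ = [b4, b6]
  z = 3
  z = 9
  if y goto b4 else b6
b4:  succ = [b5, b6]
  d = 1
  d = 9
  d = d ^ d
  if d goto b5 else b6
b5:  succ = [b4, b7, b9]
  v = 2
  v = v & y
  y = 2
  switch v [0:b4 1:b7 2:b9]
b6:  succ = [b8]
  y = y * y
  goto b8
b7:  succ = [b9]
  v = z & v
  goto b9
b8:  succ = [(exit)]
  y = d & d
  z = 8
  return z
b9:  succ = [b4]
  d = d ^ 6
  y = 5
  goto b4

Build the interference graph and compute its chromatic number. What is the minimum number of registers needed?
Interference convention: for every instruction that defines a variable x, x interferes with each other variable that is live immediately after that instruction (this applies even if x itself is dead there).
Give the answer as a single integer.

Answer: 4

Analysis:
Per-block:
  b0 def {d,y,z} use ∅
  b1 def {z} use ∅
  b2 def {n,z} use {z}
  b3 def {z} use {y}
  b4 def {d} use ∅
  b5 def {v,y} use {y}
  b6 def {y} use {y}
  b7 def {v} use {v,z}
  b8 def {y,z} use {d}
  b9 def {d,y} use {d}

Backward fixpoint:
  b0: in=∅ out={d,y,z}
  b1: in={y} out={y,z}
  b2: in={y,z} out={y,z}
  b3: in={d,y} out={d,y,z}
  b4: in={y,z} out={d,y,z}
  b5: in={d,y,z} out={d,v,y,z}
  b6: in={d,y} out={d}
  b7: in={d,v,z} out={d,z}
  b8: in={d} out=∅
  b9: in={d,z} out={y,z}

Interference:
  d — {v,y,z}
  n — {y}
  v — {d,y,z}
  y — {d,n,v,z}
  z — {d,v,y}

Colouring:
  clique {d,v,y,z} ⇒ need ≥ 4
  assign d→R1 n→R1 v→R2 y→R0 z→R3 — no edge inside a register ⇒ χ ≤ 4
  χ = 4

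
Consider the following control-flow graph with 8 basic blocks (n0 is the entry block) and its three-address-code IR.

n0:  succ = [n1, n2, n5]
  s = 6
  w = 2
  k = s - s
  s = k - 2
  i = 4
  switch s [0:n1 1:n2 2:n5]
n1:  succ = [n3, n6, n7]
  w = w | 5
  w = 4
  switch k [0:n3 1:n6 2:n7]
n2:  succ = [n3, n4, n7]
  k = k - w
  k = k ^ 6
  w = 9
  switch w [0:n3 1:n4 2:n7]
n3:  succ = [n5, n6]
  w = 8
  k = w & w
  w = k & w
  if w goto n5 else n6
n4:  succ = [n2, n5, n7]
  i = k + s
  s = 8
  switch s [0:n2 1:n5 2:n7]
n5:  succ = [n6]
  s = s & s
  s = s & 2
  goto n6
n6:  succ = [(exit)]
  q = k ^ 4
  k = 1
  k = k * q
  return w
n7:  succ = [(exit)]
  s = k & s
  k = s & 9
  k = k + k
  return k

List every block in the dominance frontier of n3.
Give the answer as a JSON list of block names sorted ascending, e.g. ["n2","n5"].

Answer: ["n5", "n6"]

Analysis:
idom tree: n1←n0 n2←n0 n3←n0 n4←n2 n5←n0 n6←n0 n7←n0
Join-block Dom:
  n2: preds {n0,n4}: {n0} ∩ {n0,n2,n4} = {n0}; idom=n0
  n3: preds {n1,n2}: {n0,n1} ∩ {n0,n2} = {n0}; idom=n0
  n5: preds {n0,n3,n4}: {n0} ∩ {n0,n3} ∩ {n0,n2,n4} = {n0}; idom=n0
  n6: preds {n1,n3,n5}: {n0,n1} ∩ {n0,n3} ∩ {n0,n5} = {n0}; idom=n0
  n7: preds {n1,n2,n4}: {n0,n1} ∩ {n0,n2} ∩ {n0,n2,n4} = {n0}; idom=n0

Frontier:
  join n2 pred n0: · stop@n0
  join n2 pred n4: n4→n2 stop@n0
  join n3 pred n1: n1 stop@n0
  join n3 pred n2: n2 stop@n0
  join n5 pred n0: · stop@n0
  join n5 pred n3: n3 stop@n0
  join n5 pred n4: n4→n2 stop@n0
  join n6 pred n1: n1 stop@n0
  join n6 pred n3: n3 stop@n0
  join n6 pred n5: n5 stop@n0
  join n7 pred n1: n1 stop@n0
  join n7 pred n2: n2 stop@n0
  join n7 pred n4: n4→n2 stop@n0
  n0 → ∅
  n1 → {n3,n6,n7}
  n2 → {n2,n3,n5,n7}
  n3 → {n5,n6}
  n4 → {n2,n5,n7}
  n5 → {n6}
  n6 → ∅
  n7 → ∅

DF(n3) = ["n5", "n6"]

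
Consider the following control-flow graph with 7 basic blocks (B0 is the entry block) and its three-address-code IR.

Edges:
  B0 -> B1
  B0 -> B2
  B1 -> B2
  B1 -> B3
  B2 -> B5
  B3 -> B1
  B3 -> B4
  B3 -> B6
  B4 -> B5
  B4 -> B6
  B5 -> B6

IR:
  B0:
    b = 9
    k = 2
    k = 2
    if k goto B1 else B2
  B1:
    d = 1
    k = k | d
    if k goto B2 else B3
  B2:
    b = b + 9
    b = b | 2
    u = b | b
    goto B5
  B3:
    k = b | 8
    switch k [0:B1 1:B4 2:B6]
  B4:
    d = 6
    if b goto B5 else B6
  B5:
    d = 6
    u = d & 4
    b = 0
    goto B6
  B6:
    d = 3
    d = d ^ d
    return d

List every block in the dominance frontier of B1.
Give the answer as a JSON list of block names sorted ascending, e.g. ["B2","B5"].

Answer: ["B1", "B2", "B5", "B6"]

Analysis:
idom tree: B1←B0 B2←B0 B3←B1 B4←B3 B5←B0 B6←B0
Dom∩ at merges:
  B1: preds {B0,B3}: {B0} ∩ {B0,B1,B3} = {B0}; idom=B0
  B2: preds {B0,B1}: {B0} ∩ {B0,B1} = {B0}; idom=B0
  B5: preds {B2,B4}: {B0,B2} ∩ {B0,B1,B3,B4} = {B0}; idom=B0
  B6: preds {B3,B4,B5}: {B0,B1,B3} ∩ {B0,B1,B3,B4} ∩ {B0,B5} = {B0}; idom=B0

DF walk-up:
  B1←B0: walk · to B0
  B1←B3: walk B3→B1 to B0
  B2←B0: walk · to B0
  B2←B1: walk B1 to B0
  B5←B2: walk B2 to B0
  B5←B4: walk B4→B3→B1 to B0
  B6←B3: walk B3→B1 to B0
  B6←B4: walk B4→B3→B1 to B0
  B6←B5: walk B5 to B0
  B0: DF=∅
  B1: DF={B1,B2,B5,B6}
  B2: DF={B5}
  B3: DF={B1,B5,B6}
  B4: DF={B5,B6}
  B5: DF={B6}
  B6: DF=∅

DF(B1) = ["B1", "B2", "B5", "B6"]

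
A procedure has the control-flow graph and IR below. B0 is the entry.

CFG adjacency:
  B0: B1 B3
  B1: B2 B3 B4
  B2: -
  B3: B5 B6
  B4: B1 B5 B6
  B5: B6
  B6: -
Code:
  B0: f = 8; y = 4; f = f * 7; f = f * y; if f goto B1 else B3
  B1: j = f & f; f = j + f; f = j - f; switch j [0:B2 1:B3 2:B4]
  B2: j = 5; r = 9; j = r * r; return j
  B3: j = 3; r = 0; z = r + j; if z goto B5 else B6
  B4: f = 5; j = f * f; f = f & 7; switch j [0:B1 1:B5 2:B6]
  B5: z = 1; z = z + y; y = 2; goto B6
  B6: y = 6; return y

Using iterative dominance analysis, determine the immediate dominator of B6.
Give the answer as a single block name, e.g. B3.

Answer: B0

Working:
idom tree: B1←B0 B2←B1 B3←B0 B4←B1 B5←B0 B6←B0
Dom∩ at merges:
  B1: preds {B0,B4}: {B0} ∩ {B0,B1,B4} = {B0}; idom=B0
  B3: preds {B0,B1}: {B0} ∩ {B0,B1} = {B0}; idom=B0
  B5: preds {B3,B4}: {B0,B3} ∩ {B0,B1,B4} = {B0}; idom=B0
  B6: preds {B3,B4,B5}: {B0,B3} ∩ {B0,B1,B4} ∩ {B0,B5} = {B0}; idom=B0

idom(B6) = B0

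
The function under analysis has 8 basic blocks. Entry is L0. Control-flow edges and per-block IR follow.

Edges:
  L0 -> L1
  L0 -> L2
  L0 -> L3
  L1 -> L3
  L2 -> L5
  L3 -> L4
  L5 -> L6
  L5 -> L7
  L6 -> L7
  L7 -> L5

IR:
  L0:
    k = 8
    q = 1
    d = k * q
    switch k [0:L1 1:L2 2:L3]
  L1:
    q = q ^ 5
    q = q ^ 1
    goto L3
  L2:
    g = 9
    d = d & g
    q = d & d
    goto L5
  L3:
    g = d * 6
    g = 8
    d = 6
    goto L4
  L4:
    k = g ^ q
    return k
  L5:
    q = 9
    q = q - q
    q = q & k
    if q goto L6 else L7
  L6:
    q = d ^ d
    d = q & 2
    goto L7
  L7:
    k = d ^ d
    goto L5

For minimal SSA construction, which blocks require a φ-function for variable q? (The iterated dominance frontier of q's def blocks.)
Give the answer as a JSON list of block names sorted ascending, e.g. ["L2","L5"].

idom tree: L1←L0 L2←L0 L3←L0 L4←L3 L5←L2 L6←L5 L7←L5
Dom∩ at merges:
  L3: preds {L0,L1}: {L0} ∩ {L0,L1} = {L0}; idom=L0
  L5: preds {L2,L7}: {L0,L2} ∩ {L0,L2,L5,L7} = {L0,L2}; idom=L2
  L7: preds {L5,L6}: {L0,L2,L5} ∩ {L0,L2,L5,L6} = {L0,L2,L5}; idom=L5

DF derivation:
  join L3 pred L0: · stop@L0
  join L3 pred L1: L1 stop@L0
  join L5 pred L2: · stop@L2
  join L5 pred L7: L7→L5 stop@L2
  join L7 pred L5: · stop@L5
  join L7 pred L6: L6 stop@L5
  L0: DF=∅
  L1: DF={L3}
  L2: DF=∅
  L3: DF=∅
  L4: DF=∅
  L5: DF={L5}
  L6: DF={L7}
  L7: DF={L5}

φ for q: defs {L0,L1,L2,L5,L6}
  DF⁺ = {L3,L5,L7}

Answer: ["L3", "L5", "L7"]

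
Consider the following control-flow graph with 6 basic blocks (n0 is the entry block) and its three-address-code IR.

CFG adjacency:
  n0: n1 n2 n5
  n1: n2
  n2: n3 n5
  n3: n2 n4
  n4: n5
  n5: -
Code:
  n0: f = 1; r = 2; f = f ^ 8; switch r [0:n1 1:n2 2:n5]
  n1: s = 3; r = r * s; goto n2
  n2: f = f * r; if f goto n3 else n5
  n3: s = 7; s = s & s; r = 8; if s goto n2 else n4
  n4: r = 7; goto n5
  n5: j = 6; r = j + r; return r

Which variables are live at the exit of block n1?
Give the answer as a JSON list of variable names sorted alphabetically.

Answer: ["f", "r"]

Analysis:
Block summaries:
  n0: def={f,r} ue=∅
  n1: def={r,s} ue={r}
  n2: def={f} ue={f,r}
  n3: def={r,s} ue=∅
  n4: def={r} ue=∅
  n5: def={j,r} ue={r}

Live sets:
  n0 li=∅ lo={f,r}
  n1 li={f,r} lo={f,r}
  n2 li={f,r} lo={f,r}
  n3 li={f} lo={f,r}
  n4 li=∅ lo={r}
  n5 li={r} lo=∅

live-out(n1) = ["f", "r"]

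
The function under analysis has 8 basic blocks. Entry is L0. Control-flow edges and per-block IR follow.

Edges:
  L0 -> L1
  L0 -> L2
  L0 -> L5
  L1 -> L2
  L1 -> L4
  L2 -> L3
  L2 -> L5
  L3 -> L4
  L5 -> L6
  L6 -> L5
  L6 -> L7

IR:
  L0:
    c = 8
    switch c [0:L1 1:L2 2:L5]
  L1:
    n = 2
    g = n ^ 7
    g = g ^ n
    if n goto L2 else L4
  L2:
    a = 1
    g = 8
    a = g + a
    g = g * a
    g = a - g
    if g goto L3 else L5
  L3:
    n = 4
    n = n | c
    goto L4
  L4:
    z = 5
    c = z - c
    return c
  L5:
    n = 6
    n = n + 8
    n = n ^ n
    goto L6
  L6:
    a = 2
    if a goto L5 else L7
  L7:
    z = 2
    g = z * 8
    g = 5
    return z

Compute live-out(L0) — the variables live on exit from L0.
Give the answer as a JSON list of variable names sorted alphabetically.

Answer: ["c"]

Analysis:
Per-block:
  L0: def={c} ue=∅
  L1: def={g,n} ue=∅
  L2: def={a,g} ue=∅
  L3: def={n} ue={c}
  L4: def={c,z} ue={c}
  L5: def={n} ue=∅
  L6: def={a} ue=∅
  L7: def={g,z} ue=∅

Liveness:
  live L0: ∅→{c}
  live L1: {c}→{c}
  live L2: {c}→{c}
  live L3: {c}→{c}
  live L4: {c}→∅
  live L5: ∅→∅
  live L6: ∅→∅
  live L7: ∅→∅

live-out(L0) = ["c"]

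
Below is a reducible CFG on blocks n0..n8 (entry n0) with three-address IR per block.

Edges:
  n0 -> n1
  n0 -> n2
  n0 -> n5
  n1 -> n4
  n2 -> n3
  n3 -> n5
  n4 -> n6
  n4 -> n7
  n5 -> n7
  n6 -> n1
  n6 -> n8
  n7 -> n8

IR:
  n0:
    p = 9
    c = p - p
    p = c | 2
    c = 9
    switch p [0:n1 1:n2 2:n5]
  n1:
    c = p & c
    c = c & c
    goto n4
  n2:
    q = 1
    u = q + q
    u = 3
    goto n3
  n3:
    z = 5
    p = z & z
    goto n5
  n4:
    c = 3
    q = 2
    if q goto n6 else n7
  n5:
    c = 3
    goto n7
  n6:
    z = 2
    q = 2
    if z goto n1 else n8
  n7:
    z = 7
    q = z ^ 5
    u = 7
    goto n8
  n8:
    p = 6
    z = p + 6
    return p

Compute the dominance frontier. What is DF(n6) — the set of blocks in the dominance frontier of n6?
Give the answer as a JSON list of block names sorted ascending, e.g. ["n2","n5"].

Answer: ["n1", "n8"]

Working:
idom tree: n1←n0 n2←n0 n3←n2 n4←n1 n5←n0 n6←n4 n7←n0 n8←n0
Dom∩ at merges:
  n1: preds {n0,n6}: {n0} ∩ {n0,n1,n4,n6} = {n0}; idom=n0
  n5: preds {n0,n3}: {n0} ∩ {n0,n2,n3} = {n0}; idom=n0
  n7: preds {n4,n5}: {n0,n1,n4} ∩ {n0,n5} = {n0}; idom=n0
  n8: preds {n6,n7}: {n0,n1,n4,n6} ∩ {n0,n7} = {n0}; idom=n0

DF walk-up:
  n1←n0: walk · to n0
  n1←n6: walk n6→n4→n1 to n0
  n5←n0: walk · to n0
  n5←n3: walk n3→n2 to n0
  n7←n4: walk n4→n1 to n0
  n7←n5: walk n5 to n0
  n8←n6: walk n6→n4→n1 to n0
  n8←n7: walk n7 to n0
  n0 → ∅
  n1 → {n1,n7,n8}
  n2 → {n5}
  n3 → {n5}
  n4 → {n1,n7,n8}
  n5 → {n7}
  n6 → {n1,n8}
  n7 → {n8}
  n8 → ∅

DF(n6) = ["n1", "n8"]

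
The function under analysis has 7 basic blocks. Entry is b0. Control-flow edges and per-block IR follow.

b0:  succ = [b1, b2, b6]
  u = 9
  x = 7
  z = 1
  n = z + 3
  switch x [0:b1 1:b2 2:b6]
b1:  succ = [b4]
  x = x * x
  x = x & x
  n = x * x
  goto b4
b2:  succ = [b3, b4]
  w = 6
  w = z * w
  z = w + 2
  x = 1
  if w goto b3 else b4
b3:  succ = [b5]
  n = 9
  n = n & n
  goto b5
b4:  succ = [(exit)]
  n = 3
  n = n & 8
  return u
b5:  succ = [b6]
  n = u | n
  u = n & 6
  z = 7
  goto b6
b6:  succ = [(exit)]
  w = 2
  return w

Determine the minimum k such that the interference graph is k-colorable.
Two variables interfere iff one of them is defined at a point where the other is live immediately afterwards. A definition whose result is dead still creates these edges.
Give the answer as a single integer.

Answer: 4

Derivation:
Block summaries:
  b0: def={n,u,x,z} ue=∅
  b1: def={n,x} ue={x}
  b2: def={w,x,z} ue={z}
  b3: def={n} ue=∅
  b4: def={n} ue={u}
  b5: def={n,u,z} ue={n,u}
  b6: def={w} ue=∅

Backward fixpoint:
  b0 li=∅ lo={u,x,z}
  b1 li={u,x} lo={u}
  b2 li={u,z} lo={u}
  b3 li={u} lo={n,u}
  b4 li={u} lo=∅
  b5 li={n,u} lo=∅
  b6 li=∅ lo=∅

Conflict graph:
  n — {u,x,z}
  u — {n,w,x,z}
  w — {u,x,z}
  x — {n,u,w,z}
  z — {n,u,w,x}

Chromatic number:
  {n,u,x,z} pairwise interfere (4-clique) ⇒ χ ≥ 4
  assign n→R3 u→R0 w→R3 x→R1 z→R2 — no edge inside a register ⇒ χ ≤ 4
  χ = 4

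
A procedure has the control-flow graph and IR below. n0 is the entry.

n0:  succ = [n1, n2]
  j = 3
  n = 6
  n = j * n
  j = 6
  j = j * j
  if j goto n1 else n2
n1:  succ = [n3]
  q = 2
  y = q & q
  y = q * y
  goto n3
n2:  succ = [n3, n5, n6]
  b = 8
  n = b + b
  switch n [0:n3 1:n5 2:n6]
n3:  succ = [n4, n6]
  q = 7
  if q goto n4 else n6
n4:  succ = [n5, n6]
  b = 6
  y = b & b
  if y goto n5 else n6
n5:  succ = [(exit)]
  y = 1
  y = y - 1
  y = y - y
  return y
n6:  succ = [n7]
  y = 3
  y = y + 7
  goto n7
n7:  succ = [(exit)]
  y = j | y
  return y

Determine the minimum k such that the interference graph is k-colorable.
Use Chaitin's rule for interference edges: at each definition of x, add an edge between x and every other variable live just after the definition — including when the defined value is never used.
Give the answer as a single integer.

def/use:
  n0 def {j,n} use ∅
  n1 def {q,y} use ∅
  n2 def {b,n} use ∅
  n3 def {q} use ∅
  n4 def {b,y} use ∅
  n5 def {y} use ∅
  n6 def {y} use ∅
  n7 def {y} use {j,y}

Liveness:
  live n0: ∅→{j}
  live n1: {j}→{j}
  live n2: {j}→{j}
  live n3: {j}→{j}
  live n4: {j}→{j}
  live n5: ∅→∅
  live n6: {j}→{j,y}
  live n7: {j,y}→∅

Interfere edges:
  b — {j}
  j — {b,n,q,y}
  n — {j}
  q — {j,y}
  y — {j,q}

Chromatic number:
  clique {j,q,y} ⇒ need ≥ 3
  3-colouring: R0={j}  R1={b,n,q}  R2={y}
  χ = 3

Answer: 3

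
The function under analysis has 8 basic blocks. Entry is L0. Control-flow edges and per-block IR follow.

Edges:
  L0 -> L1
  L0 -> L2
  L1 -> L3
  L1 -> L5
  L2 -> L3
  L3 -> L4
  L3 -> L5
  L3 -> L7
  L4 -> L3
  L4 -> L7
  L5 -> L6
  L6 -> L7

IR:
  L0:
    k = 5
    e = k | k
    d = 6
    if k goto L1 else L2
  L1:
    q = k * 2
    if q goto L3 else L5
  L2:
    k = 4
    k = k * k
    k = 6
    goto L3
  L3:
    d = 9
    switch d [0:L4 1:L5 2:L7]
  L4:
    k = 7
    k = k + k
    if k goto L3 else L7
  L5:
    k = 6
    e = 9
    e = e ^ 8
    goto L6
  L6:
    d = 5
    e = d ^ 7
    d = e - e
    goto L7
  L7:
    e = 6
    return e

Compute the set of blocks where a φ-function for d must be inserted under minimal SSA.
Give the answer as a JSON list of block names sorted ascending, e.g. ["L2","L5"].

idom tree: L1←L0 L2←L0 L3←L0 L4←L3 L5←L0 L6←L5 L7←L0
Dom at joins:
  L3: preds {L1,L2,L4}: {L0,L1} ∩ {L0,L2} ∩ {L0,L3,L4} = {L0}; idom=L0
  L5: preds {L1,L3}: {L0,L1} ∩ {L0,L3} = {L0}; idom=L0
  L7: preds {L3,L4,L6}: {L0,L3} ∩ {L0,L3,L4} ∩ {L0,L5,L6} = {L0}; idom=L0

DF walk-up:
  L3←L1: walk L1 to L0
  L3←L2: walk L2 to L0
  L3←L4: walk L4→L3 to L0
  L5←L1: walk L1 to L0
  L5←L3: walk L3 to L0
  L7←L3: walk L3 to L0
  L7←L4: walk L4→L3 to L0
  L7←L6: walk L6→L5 to L0
  DF(L0)=∅
  DF(L1)={L3,L5}
  DF(L2)={L3}
  DF(L3)={L3,L5,L7}
  DF(L4)={L3,L7}
  DF(L5)={L7}
  DF(L6)={L7}
  DF(L7)=∅

φ for d: defs {L0,L3,L6}
  DF⁺ = {L3,L5,L7}

Answer: ["L3", "L5", "L7"]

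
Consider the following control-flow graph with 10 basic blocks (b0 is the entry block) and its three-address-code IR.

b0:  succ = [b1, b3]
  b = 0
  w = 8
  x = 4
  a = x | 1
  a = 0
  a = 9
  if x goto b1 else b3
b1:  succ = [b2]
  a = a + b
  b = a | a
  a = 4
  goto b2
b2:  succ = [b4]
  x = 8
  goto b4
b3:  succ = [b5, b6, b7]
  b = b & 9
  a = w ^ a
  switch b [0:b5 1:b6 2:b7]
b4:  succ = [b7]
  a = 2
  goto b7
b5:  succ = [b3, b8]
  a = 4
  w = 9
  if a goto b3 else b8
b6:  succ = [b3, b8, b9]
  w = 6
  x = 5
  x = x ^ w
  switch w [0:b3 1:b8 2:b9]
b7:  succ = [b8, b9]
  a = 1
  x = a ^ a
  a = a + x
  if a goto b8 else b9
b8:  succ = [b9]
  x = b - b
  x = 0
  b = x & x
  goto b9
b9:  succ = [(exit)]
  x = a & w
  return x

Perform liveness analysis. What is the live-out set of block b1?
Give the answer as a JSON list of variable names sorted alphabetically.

Block summaries:
  b0 def {a,b,w,x} use ∅
  b1 def {a,b} use {a,b}
  b2 def {x} use ∅
  b3 def {a,b} use {a,b,w}
  b4 def {a} use ∅
  b5 def {a,w} use ∅
  b6 def {w,x} use ∅
  b7 def {a,x} use ∅
  b8 def {b,x} use {b}
  b9 def {x} use {a,w}

Backward fixpoint:
  b0: in=∅ out={a,b,w}
  b1: in={a,b,w} out={b,w}
  b2: in={b,w} out={b,w}
  b3: in={a,b,w} out={a,b,w}
  b4: in={b,w} out={b,w}
  b5: in={b} out={a,b,w}
  b6: in={a,b} out={a,b,w}
  b7: in={b,w} out={a,b,w}
  b8: in={a,b,w} out={a,w}
  b9: in={a,w} out=∅

live-out(b1) = ["b", "w"]

Answer: ["b", "w"]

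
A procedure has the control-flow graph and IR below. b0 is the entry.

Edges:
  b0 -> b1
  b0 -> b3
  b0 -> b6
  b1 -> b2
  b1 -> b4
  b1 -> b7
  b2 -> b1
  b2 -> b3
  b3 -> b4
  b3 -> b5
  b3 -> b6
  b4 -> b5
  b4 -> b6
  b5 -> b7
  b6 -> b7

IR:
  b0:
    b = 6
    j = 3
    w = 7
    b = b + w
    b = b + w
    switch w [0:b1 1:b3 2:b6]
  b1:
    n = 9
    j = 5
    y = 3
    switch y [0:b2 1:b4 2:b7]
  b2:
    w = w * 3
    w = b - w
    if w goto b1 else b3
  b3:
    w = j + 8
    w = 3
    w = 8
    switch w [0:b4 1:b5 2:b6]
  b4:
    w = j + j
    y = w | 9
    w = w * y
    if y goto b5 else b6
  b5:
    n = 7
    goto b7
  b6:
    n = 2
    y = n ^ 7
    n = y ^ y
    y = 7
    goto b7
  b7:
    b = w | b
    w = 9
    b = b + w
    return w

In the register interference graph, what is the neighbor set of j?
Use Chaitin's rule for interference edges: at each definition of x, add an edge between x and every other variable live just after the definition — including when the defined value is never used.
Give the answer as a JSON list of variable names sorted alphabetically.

Per-block:
  b0 def {b,j,w} use ∅
  b1 def {j,n,y} use ∅
  b2 def {w} use {b,w}
  b3 def {w} use {j}
  b4 def {w,y} use {j}
  b5 def {n} use ∅
  b6 def {n,y} use ∅
  b7 def {b,w} use {b,w}

Live sets:
  live b0: ∅→{b,j,w}
  live b1: {b,w}→{b,j,w}
  live b2: {b,j,w}→{b,j,w}
  live b3: {b,j}→{b,j,w}
  live b4: {b,j}→{b,w}
  live b5: {b,w}→{b,w}
  live b6: {b,w}→{b,w}
  live b7: {b,w}→∅

Interfere edges:
  b↔{j,n,w,y}
  j↔{b,w,y}
  n↔{b,w}
  w↔{b,j,n,y}
  y↔{b,j,w}

N(j) = ["b", "w", "y"]

Answer: ["b", "w", "y"]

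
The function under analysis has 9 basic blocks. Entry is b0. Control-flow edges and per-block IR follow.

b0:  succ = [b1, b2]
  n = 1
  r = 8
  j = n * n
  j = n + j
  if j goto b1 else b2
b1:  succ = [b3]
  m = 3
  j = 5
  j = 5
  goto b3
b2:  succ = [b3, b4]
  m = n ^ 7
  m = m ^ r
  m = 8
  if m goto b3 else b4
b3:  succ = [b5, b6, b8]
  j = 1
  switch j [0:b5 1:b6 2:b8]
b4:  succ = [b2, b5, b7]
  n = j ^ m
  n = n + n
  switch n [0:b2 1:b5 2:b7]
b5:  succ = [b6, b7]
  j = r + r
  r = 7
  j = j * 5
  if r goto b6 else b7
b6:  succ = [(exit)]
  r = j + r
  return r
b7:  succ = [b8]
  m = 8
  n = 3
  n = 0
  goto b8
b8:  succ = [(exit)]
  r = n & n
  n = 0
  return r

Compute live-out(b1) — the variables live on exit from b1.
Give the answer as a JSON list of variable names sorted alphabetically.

Answer: ["n", "r"]

Working:
def/use:
  b0: def={j,n,r} ue=∅
  b1: def={j,m} ue=∅
  b2: def={m} ue={n,r}
  b3: def={j} ue=∅
  b4: def={n} ue={j,m}
  b5: def={j,r} ue={r}
  b6: def={r} ue={j,r}
  b7: def={m,n} ue=∅
  b8: def={n,r} ue={n}

Backward fixpoint:
  b0 li=∅ lo={j,n,r}
  b1 li={n,r} lo={n,r}
  b2 li={j,n,r} lo={j,m,n,r}
  b3 li={n,r} lo={j,n,r}
  b4 li={j,m,r} lo={j,n,r}
  b5 li={r} lo={j,r}
  b6 li={j,r} lo=∅
  b7 li=∅ lo={n}
  b8 li={n} lo=∅

live-out(b1) = ["n", "r"]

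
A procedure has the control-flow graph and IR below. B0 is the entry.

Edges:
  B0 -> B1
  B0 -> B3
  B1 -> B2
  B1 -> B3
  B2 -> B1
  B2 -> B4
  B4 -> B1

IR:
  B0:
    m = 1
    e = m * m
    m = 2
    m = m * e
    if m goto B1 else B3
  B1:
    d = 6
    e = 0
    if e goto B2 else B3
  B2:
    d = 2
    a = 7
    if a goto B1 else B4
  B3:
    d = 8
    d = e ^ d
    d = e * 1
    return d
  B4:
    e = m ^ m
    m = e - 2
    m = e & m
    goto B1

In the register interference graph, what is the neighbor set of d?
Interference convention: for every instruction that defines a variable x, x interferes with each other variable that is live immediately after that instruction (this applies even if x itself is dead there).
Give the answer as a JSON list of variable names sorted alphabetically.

Block summaries:
  B0: def={e,m} ue=∅
  B1: def={d,e} ue=∅
  B2: def={a,d} ue=∅
  B3: def={d} ue={e}
  B4: def={e,m} ue={m}

Live sets:
  B0 li=∅ lo={e,m}
  B1 li={m} lo={e,m}
  B2 li={m} lo={m}
  B3 li={e} lo=∅
  B4 li={m} lo={m}

Interfere edges:
  a↔{m}
  d↔{e,m}
  e↔{d,m}
  m↔{a,d,e}

N(d) = ["e", "m"]

Answer: ["e", "m"]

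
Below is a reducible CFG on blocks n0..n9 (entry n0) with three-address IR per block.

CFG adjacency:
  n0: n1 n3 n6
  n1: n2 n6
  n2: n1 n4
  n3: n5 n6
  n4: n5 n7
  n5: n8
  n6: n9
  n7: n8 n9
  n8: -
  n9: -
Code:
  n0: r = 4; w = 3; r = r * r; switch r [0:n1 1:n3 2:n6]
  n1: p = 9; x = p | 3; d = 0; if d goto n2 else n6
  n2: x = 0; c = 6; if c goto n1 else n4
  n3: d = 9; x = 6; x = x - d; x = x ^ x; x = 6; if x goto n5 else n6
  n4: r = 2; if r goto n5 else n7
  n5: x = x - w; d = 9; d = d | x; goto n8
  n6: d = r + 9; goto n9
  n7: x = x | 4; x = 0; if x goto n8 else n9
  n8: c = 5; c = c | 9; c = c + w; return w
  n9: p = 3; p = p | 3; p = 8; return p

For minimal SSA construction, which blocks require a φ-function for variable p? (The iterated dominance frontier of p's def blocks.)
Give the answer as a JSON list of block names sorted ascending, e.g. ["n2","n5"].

Answer: ["n1", "n5", "n6", "n8", "n9"]

Working:
idom tree: n1←n0 n2←n1 n3←n0 n4←n2 n5←n0 n6←n0 n7←n4 n8←n0 n9←n0
Dom at joins:
  n1: preds {n0,n2}: {n0} ∩ {n0,n1,n2} = {n0}; idom=n0
  n5: preds {n3,n4}: {n0,n3} ∩ {n0,n1,n2,n4} = {n0}; idom=n0
  n6: preds {n0,n1,n3}: {n0} ∩ {n0,n1} ∩ {n0,n3} = {n0}; idom=n0
  n8: preds {n5,n7}: {n0,n5} ∩ {n0,n1,n2,n4,n7} = {n0}; idom=n0
  n9: preds {n6,n7}: {n0,n6} ∩ {n0,n1,n2,n4,n7} = {n0}; idom=n0

DF walk-up:
  n1←n0: walk · to n0
  n1←n2: walk n2→n1 to n0
  n5←n3: walk n3 to n0
  n5←n4: walk n4→n2→n1 to n0
  n6←n0: walk · to n0
  n6←n1: walk n1 to n0
  n6←n3: walk n3 to n0
  n8←n5: walk n5 to n0
  n8←n7: walk n7→n4→n2→n1 to n0
  n9←n6: walk n6 to n0
  n9←n7: walk n7→n4→n2→n1 to n0
  n0: DF=∅
  n1: DF={n1,n5,n6,n8,n9}
  n2: DF={n1,n5,n8,n9}
  n3: DF={n5,n6}
  n4: DF={n5,n8,n9}
  n5: DF={n8}
  n6: DF={n9}
  n7: DF={n8,n9}
  n8: DF=∅
  n9: DF=∅

φ for p: defs {n1,n9}
  DF⁺ = {n1,n5,n6,n8,n9}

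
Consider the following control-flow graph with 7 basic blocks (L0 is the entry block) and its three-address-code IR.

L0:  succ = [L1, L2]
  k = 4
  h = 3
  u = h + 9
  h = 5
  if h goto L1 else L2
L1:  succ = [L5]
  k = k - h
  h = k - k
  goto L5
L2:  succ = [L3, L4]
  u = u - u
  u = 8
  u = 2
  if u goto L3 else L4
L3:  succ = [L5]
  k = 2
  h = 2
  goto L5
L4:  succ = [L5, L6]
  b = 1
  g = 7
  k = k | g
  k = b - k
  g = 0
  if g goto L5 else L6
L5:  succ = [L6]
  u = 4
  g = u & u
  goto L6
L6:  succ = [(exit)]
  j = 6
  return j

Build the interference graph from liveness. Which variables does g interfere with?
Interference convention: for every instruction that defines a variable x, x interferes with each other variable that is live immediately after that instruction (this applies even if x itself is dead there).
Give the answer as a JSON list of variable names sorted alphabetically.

Answer: ["b", "k"]

Working:
def/use:
  L0: {h,k,u} / ∅
  L1: {h,k} / {h,k}
  L2: {u} / {u}
  L3: {h,k} / ∅
  L4: {b,g,k} / {k}
  L5: {g,u} / ∅
  L6: {j} / ∅

Liveness:
  live L0: ∅→{h,k,u}
  live L1: {h,k}→∅
  live L2: {k,u}→{k}
  live L3: ∅→∅
  live L4: {k}→∅
  live L5: ∅→∅
  live L6: ∅→∅

Conflict graph:
  b — {g,k}
  g — {b,k}
  h — {k,u}
  j — ∅
  k — {b,g,h,u}
  u — {h,k}

N(g) = ["b", "k"]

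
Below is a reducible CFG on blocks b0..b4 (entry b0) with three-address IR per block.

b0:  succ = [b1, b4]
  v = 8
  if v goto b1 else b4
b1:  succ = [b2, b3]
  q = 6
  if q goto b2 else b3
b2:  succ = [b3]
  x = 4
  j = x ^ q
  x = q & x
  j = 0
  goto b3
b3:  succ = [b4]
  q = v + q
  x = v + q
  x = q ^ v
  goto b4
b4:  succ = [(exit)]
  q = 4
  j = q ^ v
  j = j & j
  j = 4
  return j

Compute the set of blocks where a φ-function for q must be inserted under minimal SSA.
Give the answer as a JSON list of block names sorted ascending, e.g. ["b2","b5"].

idom tree: b1←b0 b2←b1 b3←b1 b4←b0
Dom at joins:
  b3: preds {b1,b2}: {b0,b1} ∩ {b0,b1,b2} = {b0,b1}; idom=b1
  b4: preds {b0,b3}: {b0} ∩ {b0,b1,b3} = {b0}; idom=b0

DF walk-up:
  b3←b1: walk · to b1
  b3←b2: walk b2 to b1
  b4←b0: walk · to b0
  b4←b3: walk b3→b1 to b0
  b0: DF=∅
  b1: DF={b4}
  b2: DF={b3}
  b3: DF={b4}
  b4: DF=∅

φ for q: defs {b1,b3,b4}
  DF⁺ = {b4}

Answer: ["b4"]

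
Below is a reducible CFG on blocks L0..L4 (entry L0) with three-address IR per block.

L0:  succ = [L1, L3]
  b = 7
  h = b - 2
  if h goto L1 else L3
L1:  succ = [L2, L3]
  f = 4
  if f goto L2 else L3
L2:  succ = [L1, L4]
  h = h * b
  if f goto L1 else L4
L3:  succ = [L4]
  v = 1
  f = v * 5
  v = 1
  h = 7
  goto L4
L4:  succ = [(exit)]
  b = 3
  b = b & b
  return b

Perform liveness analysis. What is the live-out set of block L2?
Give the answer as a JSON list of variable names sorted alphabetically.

Block summaries:
  L0: {b,h} / ∅
  L1: {f} / ∅
  L2: {h} / {b,f,h}
  L3: {f,h,v} / ∅
  L4: {b} / ∅

Live sets:
  L0: in=∅ out={b,h}
  L1: in={b,h} out={b,f,h}
  L2: in={b,f,h} out={b,h}
  L3: in=∅ out=∅
  L4: in=∅ out=∅

live-out(L2) = ["b", "h"]

Answer: ["b", "h"]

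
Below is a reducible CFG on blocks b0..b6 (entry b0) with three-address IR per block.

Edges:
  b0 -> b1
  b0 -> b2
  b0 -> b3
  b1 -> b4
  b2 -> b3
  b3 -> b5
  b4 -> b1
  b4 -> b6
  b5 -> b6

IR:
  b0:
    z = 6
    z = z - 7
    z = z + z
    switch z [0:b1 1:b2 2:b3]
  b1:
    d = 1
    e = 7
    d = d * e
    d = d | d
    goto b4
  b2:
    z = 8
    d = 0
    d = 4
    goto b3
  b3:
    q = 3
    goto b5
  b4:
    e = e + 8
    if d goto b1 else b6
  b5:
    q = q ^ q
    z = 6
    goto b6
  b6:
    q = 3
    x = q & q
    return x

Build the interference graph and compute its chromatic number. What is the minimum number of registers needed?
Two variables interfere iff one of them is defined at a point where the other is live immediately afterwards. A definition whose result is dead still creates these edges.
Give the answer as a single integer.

Answer: 2

Analysis:
def/use:
  b0 def {z} use ∅
  b1 def {d,e} use ∅
  b2 def {d,z} use ∅
  b3 def {q} use ∅
  b4 def {e} use {d,e}
  b5 def {q,z} use {q}
  b6 def {q,x} use ∅

Live sets:
  live b0: ∅→∅
  live b1: ∅→{d,e}
  live b2: ∅→∅
  live b3: ∅→{q}
  live b4: {d,e}→∅
  live b5: {q}→∅
  live b6: ∅→∅

Interference:
  d↔{e}
  e↔{d}
  q↔∅
  x↔∅
  z↔∅

Colouring:
  clique {d,e} ⇒ need ≥ 2
  assign d→R0 e→R1 q→R0 x→R0 z→R0 — no edge inside a register ⇒ χ ≤ 2
  χ = 2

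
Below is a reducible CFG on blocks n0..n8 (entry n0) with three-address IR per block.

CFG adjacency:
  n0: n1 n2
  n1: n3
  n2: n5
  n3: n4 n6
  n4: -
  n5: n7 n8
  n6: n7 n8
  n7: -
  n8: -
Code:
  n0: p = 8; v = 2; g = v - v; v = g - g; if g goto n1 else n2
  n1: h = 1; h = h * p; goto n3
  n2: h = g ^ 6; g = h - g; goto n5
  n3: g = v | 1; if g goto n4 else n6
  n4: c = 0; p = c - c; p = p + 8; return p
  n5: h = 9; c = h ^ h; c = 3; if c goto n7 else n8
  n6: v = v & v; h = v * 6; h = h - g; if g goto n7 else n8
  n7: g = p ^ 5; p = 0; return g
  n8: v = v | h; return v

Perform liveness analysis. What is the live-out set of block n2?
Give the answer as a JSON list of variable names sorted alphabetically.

Answer: ["p", "v"]

Derivation:
Per-block:
  n0: def={g,p,v} ue=∅
  n1: def={h} ue={p}
  n2: def={g,h} ue={g}
  n3: def={g} ue={v}
  n4: def={c,p} ue=∅
  n5: def={c,h} ue=∅
  n6: def={h,v} ue={g,v}
  n7: def={g,p} ue={p}
  n8: def={v} ue={h,v}

Live sets:
  live n0: ∅→{g,p,v}
  live n1: {p,v}→{p,v}
  live n2: {g,p,v}→{p,v}
  live n3: {p,v}→{g,p,v}
  live n4: ∅→∅
  live n5: {p,v}→{h,p,v}
  live n6: {g,p,v}→{h,p,v}
  live n7: {p}→∅
  live n8: {h,v}→∅

live-out(n2) = ["p", "v"]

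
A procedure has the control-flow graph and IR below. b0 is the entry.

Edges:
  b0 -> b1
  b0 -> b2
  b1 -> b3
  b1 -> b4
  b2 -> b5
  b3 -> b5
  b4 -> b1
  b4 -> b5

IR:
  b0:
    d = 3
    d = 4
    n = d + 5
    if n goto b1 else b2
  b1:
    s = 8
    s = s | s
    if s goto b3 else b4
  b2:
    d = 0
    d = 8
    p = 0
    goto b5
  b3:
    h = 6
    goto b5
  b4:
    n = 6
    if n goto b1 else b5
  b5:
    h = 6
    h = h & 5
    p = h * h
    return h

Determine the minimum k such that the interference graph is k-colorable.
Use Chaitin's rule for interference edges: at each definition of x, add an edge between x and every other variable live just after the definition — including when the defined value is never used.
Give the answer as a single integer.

Answer: 2

Analysis:
Per-block:
  b0 def {d,n} use ∅
  b1 def {s} use ∅
  b2 def {d,p} use ∅
  b3 def {h} use ∅
  b4 def {n} use ∅
  b5 def {h,p} use ∅

Backward fixpoint:
  live b0: ∅→∅
  live b1: ∅→∅
  live b2: ∅→∅
  live b3: ∅→∅
  live b4: ∅→∅
  live b5: ∅→∅

Interference:
  d: ∅
  h: {p}
  n: ∅
  p: {h}
  s: ∅

Chromatic number:
  {h,p} pairwise interfere (2-clique) ⇒ χ ≥ 2
  2-colouring: r0={d,h,n,s}  r1={p}
  χ = 2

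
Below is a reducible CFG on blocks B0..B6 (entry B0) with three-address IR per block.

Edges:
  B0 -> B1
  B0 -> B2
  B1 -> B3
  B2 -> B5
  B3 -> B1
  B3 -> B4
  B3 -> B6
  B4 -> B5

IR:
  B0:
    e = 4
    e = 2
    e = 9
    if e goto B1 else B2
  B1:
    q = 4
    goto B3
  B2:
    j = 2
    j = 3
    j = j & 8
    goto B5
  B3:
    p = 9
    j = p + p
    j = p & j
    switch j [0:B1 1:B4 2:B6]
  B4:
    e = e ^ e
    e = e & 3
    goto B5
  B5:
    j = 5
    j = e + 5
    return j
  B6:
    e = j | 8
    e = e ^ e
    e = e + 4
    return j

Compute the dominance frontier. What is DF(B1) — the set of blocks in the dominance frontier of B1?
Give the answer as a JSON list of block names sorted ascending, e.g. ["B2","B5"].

idom tree: B1←B0 B2←B0 B3←B1 B4←B3 B5←B0 B6←B3
Join-block Dom:
  B1: preds {B0,B3}: {B0} ∩ {B0,B1,B3} = {B0}; idom=B0
  B5: preds {B2,B4}: {B0,B2} ∩ {B0,B1,B3,B4} = {B0}; idom=B0

DF derivation:
  join B1 pred B0: · stop@B0
  join B1 pred B3: B3→B1 stop@B0
  join B5 pred B2: B2 stop@B0
  join B5 pred B4: B4→B3→B1 stop@B0
  B0 → ∅
  B1 → {B1,B5}
  B2 → {B5}
  B3 → {B1,B5}
  B4 → {B5}
  B5 → ∅
  B6 → ∅

DF(B1) = ["B1", "B5"]

Answer: ["B1", "B5"]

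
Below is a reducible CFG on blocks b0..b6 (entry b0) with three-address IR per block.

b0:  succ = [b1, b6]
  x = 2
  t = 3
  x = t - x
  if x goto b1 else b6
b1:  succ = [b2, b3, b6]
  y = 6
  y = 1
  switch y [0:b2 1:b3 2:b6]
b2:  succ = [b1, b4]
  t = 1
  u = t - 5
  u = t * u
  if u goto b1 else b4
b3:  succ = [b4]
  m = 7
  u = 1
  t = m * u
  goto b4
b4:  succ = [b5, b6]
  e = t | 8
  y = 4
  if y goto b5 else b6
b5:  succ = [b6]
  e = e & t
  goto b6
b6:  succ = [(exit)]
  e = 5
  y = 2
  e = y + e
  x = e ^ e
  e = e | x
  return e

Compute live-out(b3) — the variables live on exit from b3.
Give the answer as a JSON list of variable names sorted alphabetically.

Answer: ["t"]

Analysis:
Per-block:
  b0: {t,x} / ∅
  b1: {y} / ∅
  b2: {t,u} / ∅
  b3: {m,t,u} / ∅
  b4: {e,y} / {t}
  b5: {e} / {e,t}
  b6: {e,x,y} / ∅

Backward fixpoint:
  b0 li=∅ lo=∅
  b1 li=∅ lo=∅
  b2 li=∅ lo={t}
  b3 li=∅ lo={t}
  b4 li={t} lo={e,t}
  b5 li={e,t} lo=∅
  b6 li=∅ lo=∅

live-out(b3) = ["t"]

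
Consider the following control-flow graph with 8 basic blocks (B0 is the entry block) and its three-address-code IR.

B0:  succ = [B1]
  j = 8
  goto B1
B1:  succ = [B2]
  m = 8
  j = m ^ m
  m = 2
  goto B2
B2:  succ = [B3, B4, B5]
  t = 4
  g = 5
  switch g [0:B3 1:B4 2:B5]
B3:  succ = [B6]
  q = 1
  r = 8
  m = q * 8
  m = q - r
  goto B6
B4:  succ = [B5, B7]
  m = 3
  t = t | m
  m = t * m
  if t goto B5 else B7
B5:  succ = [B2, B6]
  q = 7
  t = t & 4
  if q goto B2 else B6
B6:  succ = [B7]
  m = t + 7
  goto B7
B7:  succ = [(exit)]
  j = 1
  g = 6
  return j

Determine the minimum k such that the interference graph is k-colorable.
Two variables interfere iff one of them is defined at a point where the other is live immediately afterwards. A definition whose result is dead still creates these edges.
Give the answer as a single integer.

Block summaries:
  B0: {j} / ∅
  B1: {j,m} / ∅
  B2: {g,t} / ∅
  B3: {m,q,r} / ∅
  B4: {m,t} / {t}
  B5: {q,t} / {t}
  B6: {m} / {t}
  B7: {g,j} / ∅

Backward fixpoint:
  live B0: ∅→∅
  live B1: ∅→∅
  live B2: ∅→{t}
  live B3: {t}→{t}
  live B4: {t}→{t}
  live B5: {t}→{t}
  live B6: {t}→∅
  live B7: ∅→∅

Interfere edges:
  g — {j,t}
  j — {g}
  m — {q,r,t}
  q — {m,r,t}
  r — {m,q,t}
  t — {g,m,q,r}

Chromatic number:
  {m,q,r,t} pairwise interfere (4-clique) ⇒ χ ≥ 4
  assign g→c1 j→c0 m→c1 q→c2 r→c3 t→c0 — no edge inside a register ⇒ χ ≤ 4
  χ = 4

Answer: 4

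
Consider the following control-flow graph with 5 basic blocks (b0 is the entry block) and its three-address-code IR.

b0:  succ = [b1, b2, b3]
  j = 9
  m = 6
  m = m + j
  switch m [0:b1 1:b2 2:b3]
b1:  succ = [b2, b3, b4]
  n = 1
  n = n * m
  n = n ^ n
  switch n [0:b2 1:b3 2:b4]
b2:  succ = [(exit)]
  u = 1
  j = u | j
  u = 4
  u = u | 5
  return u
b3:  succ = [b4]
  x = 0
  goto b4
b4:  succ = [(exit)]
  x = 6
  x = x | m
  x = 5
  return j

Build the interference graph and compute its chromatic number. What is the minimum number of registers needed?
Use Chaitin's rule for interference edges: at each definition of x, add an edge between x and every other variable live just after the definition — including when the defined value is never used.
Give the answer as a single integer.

Per-block:
  b0 def {j,m} use ∅
  b1 def {n} use {m}
  b2 def {j,u} use {j}
  b3 def {x} use ∅
  b4 def {x} use {j,m}

Backward fixpoint:
  b0: in=∅ out={j,m}
  b1: in={j,m} out={j,m}
  b2: in={j} out=∅
  b3: in={j,m} out={j,m}
  b4: in={j,m} out=∅

Conflict graph:
  j — {m,n,u,x}
  m — {j,n,x}
  n — {j,m}
  u — {j}
  x — {j,m}

Registers:
  clique {j,m,n} ⇒ need ≥ 3
  assign j→R0 m→R1 n→R2 u→R1 x→R2 — no edge inside a register ⇒ χ ≤ 3
  χ = 3

Answer: 3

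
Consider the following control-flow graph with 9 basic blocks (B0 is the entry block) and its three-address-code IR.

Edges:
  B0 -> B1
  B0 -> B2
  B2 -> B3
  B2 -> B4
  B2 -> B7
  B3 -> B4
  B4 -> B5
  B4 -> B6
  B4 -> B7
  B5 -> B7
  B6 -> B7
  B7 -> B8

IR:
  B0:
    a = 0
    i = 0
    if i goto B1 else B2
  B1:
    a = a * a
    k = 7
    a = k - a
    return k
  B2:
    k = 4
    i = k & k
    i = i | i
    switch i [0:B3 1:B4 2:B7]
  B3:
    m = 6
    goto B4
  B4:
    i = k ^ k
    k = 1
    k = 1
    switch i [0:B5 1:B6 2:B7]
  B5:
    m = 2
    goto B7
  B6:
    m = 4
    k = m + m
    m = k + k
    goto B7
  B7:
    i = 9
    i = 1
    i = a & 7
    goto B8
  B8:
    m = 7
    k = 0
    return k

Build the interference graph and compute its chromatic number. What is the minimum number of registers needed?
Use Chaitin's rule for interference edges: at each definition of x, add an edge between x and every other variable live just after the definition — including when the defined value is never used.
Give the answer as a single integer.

Per-block:
  B0: def={a,i} ue=∅
  B1: def={a,k} ue={a}
  B2: def={i,k} ue=∅
  B3: def={m} ue=∅
  B4: def={i,k} ue={k}
  B5: def={m} ue=∅
  B6: def={k,m} ue=∅
  B7: def={i} ue={a}
  B8: def={k,m} ue=∅

Backward fixpoint:
  B0: in=∅ out={a}
  B1: in={a} out=∅
  B2: in={a} out={a,k}
  B3: in={a,k} out={a,k}
  B4: in={a,k} out={a}
  B5: in={a} out={a}
  B6: in={a} out={a}
  B7: in={a} out=∅
  B8: in=∅ out=∅

Interfere edges:
  a↔{i,k,m}
  i↔{a,k}
  k↔{a,i,m}
  m↔{a,k}

Registers:
  lower bound: {a,i,k} mutually conflict ⇒ χ ≥ 3
  assign a→r0 i→r2 k→r1 m→r2 — no edge inside a register ⇒ χ ≤ 3
  χ = 3

Answer: 3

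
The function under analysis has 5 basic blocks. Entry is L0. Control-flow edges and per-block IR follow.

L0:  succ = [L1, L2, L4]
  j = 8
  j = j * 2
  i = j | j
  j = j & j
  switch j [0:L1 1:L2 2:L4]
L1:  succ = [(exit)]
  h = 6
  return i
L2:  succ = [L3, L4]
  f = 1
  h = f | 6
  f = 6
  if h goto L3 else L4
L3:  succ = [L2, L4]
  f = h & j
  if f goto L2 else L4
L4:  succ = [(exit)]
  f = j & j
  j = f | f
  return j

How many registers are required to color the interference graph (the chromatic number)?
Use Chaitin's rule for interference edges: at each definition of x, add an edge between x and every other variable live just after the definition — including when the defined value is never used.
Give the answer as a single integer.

def/use:
  L0: def={i,j} ue=∅
  L1: def={h} ue={i}
  L2: def={f,h} ue=∅
  L3: def={f} ue={h,j}
  L4: def={f,j} ue={j}

Liveness:
  L0: in=∅ out={i,j}
  L1: in={i} out=∅
  L2: in={j} out={h,j}
  L3: in={h,j} out={j}
  L4: in={j} out=∅

Interfere edges:
  f: {h,j}
  h: {f,i,j}
  i: {h,j}
  j: {f,h,i}

Chromatic number:
  {f,h,j} pairwise interfere (3-clique) ⇒ χ ≥ 3
  3-colouring: c0={h}  c1={j}  c2={f,i}
  χ = 3

Answer: 3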